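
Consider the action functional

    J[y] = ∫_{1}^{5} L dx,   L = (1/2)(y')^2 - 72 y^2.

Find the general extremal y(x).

The Lagrangian is L = (1/2)(y')^2 - 72 y^2.
∂L/∂y = -144y.
∂L/∂y' = y'.
The Euler-Lagrange equation d/dx(∂L/∂y') − ∂L/∂y = 0 becomes:
    y'' + 144 y = 0
General solution: y(x) = A sin(12x) + B cos(12x), where A and B are arbitrary constants fixed by the endpoint conditions.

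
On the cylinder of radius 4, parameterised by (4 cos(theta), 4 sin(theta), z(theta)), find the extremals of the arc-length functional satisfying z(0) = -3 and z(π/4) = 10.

Parameterise the cylinder of radius R = 4 as
    r(θ) = (4 cos θ, 4 sin θ, z(θ)).
The arc-length element is
    ds = sqrt(16 + (dz/dθ)^2) dθ,
so the Lagrangian is L = sqrt(16 + z'^2).
L depends on z' only, not on z or θ, so ∂L/∂z = 0 and
    ∂L/∂z' = z' / sqrt(16 + z'^2).
The Euler-Lagrange equation gives
    d/dθ( z' / sqrt(16 + z'^2) ) = 0,
so z' is constant. Integrating once:
    z(θ) = a θ + b,
a helix on the cylinder (a straight line when the cylinder is unrolled). The constants a, b are determined by the endpoint conditions.
With endpoint conditions z(0) = -3 and z(π/4) = 10: from z(0) = b we get b = -3, and a·π/4 + -3 = 10 gives a = 52/π, so
    z(θ) = (52/π) θ − 3.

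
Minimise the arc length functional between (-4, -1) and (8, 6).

Arc-length functional: J[y] = ∫ sqrt(1 + (y')^2) dx.
Lagrangian L = sqrt(1 + (y')^2) has no explicit y dependence, so ∂L/∂y = 0 and the Euler-Lagrange equation gives
    d/dx( y' / sqrt(1 + (y')^2) ) = 0  ⇒  y' / sqrt(1 + (y')^2) = const.
Hence y' is constant, so y(x) is affine.
Fitting the endpoints (-4, -1) and (8, 6):
    slope m = (6 − (-1)) / (8 − (-4)) = 7/12,
    intercept c = (-1) − m·(-4) = 4/3.
Extremal: y(x) = (7/12) x + 4/3.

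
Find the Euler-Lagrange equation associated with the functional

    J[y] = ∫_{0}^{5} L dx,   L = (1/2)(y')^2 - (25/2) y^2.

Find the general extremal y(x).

The Lagrangian is L = (1/2)(y')^2 - (25/2) y^2.
∂L/∂y = -25y.
∂L/∂y' = y'.
The Euler-Lagrange equation d/dx(∂L/∂y') − ∂L/∂y = 0 becomes:
    y'' + 25 y = 0
General solution: y(x) = A sin(5x) + B cos(5x), where A and B are arbitrary constants fixed by the endpoint conditions.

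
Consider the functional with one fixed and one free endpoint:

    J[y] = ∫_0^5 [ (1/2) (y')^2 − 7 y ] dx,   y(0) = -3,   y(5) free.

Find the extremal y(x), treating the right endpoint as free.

The Lagrangian L = (1/2) (y')^2 − 7 y gives
    ∂L/∂y = −7,   ∂L/∂y' = y'.
Euler-Lagrange: d/dx(y') − (−7) = 0, i.e. y'' + 7 = 0, so
    y(x) = −(7/2) x^2 + C1 x + C2.
Fixed left endpoint y(0) = -3 ⇒ C2 = -3.
The right endpoint x = 5 is free, so the natural (transversality) condition is ∂L/∂y' |_{x=5} = 0, i.e. y'(5) = 0.
Compute y'(x) = −7 x + C1, so y'(5) = −35 + C1 = 0 ⇒ C1 = 35.
Therefore the extremal is
    y(x) = −(7/2) x^2 + 35 x − 3.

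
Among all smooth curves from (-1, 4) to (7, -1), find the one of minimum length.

Arc-length functional: J[y] = ∫ sqrt(1 + (y')^2) dx.
Lagrangian L = sqrt(1 + (y')^2) has no explicit y dependence, so ∂L/∂y = 0 and the Euler-Lagrange equation gives
    d/dx( y' / sqrt(1 + (y')^2) ) = 0  ⇒  y' / sqrt(1 + (y')^2) = const.
Hence y' is constant, so y(x) is affine.
Fitting the endpoints (-1, 4) and (7, -1):
    slope m = ((-1) − 4) / (7 − (-1)) = -5/8,
    intercept c = 4 − m·(-1) = 27/8.
Extremal: y(x) = (-5/8) x + 27/8.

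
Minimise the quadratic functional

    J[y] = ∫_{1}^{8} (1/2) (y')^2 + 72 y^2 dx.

The Lagrangian is L = (1/2) (y')^2 + 72 y^2.
Compute ∂L/∂y = 144y, ∂L/∂y' = y'.
The Euler-Lagrange equation d/dx(∂L/∂y') − ∂L/∂y = 0 reduces to
    y'' − 144 y = 0.
Its general solution is
    y(x) = A e^(12x) + B e^(−12x),
with A, B fixed by the endpoint conditions.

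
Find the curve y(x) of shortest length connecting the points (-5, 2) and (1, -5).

Arc-length functional: J[y] = ∫ sqrt(1 + (y')^2) dx.
Lagrangian L = sqrt(1 + (y')^2) has no explicit y dependence, so ∂L/∂y = 0 and the Euler-Lagrange equation gives
    d/dx( y' / sqrt(1 + (y')^2) ) = 0  ⇒  y' / sqrt(1 + (y')^2) = const.
Hence y' is constant, so y(x) is affine.
Fitting the endpoints (-5, 2) and (1, -5):
    slope m = ((-5) − 2) / (1 − (-5)) = -7/6,
    intercept c = 2 − m·(-5) = -23/6.
Extremal: y(x) = (-7/6) x - 23/6.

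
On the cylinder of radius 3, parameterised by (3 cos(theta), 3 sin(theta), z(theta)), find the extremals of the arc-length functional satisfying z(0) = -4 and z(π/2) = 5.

Parameterise the cylinder of radius R = 3 as
    r(θ) = (3 cos θ, 3 sin θ, z(θ)).
The arc-length element is
    ds = sqrt(9 + (dz/dθ)^2) dθ,
so the Lagrangian is L = sqrt(9 + z'^2).
L depends on z' only, not on z or θ, so ∂L/∂z = 0 and
    ∂L/∂z' = z' / sqrt(9 + z'^2).
The Euler-Lagrange equation gives
    d/dθ( z' / sqrt(9 + z'^2) ) = 0,
so z' is constant. Integrating once:
    z(θ) = a θ + b,
a helix on the cylinder (a straight line when the cylinder is unrolled). The constants a, b are determined by the endpoint conditions.
With endpoint conditions z(0) = -4 and z(π/2) = 5: from z(0) = b we get b = -4, and a·π/2 + -4 = 5 gives a = 18/π, so
    z(θ) = (18/π) θ − 4.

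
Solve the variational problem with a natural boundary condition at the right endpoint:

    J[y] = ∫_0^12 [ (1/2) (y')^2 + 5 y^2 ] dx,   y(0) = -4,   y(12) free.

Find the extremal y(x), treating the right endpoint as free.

The Lagrangian L = (1/2) (y')^2 + 5 y^2 gives
    ∂L/∂y = 10 y,   ∂L/∂y' = y'.
Euler-Lagrange: y'' − 10 y = 0.
With k = sqrt(10), the general solution is
    y(x) = A cosh(sqrt(10) x) + B sinh(sqrt(10) x).
Fixed left endpoint y(0) = -4 ⇒ A = -4.
The right endpoint x = 12 is free, so the natural (transversality) condition is ∂L/∂y' |_{x=12} = 0, i.e. y'(12) = 0.
Compute y'(x) = A k sinh(k x) + B k cosh(k x), so
    y'(12) = A k sinh(k·12) + B k cosh(k·12) = 0
    ⇒ B = −A tanh(k·12) = 4 tanh(sqrt(10)·12).
Therefore the extremal is
    y(x) = −4 cosh(sqrt(10) x) + 4 tanh(sqrt(10)·12) sinh(sqrt(10) x).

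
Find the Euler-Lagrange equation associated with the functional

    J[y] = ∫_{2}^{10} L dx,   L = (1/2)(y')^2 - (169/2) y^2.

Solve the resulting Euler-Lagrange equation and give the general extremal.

The Lagrangian is L = (1/2)(y')^2 - (169/2) y^2.
∂L/∂y = -169y.
∂L/∂y' = y'.
The Euler-Lagrange equation d/dx(∂L/∂y') − ∂L/∂y = 0 becomes:
    y'' + 169 y = 0
General solution: y(x) = A sin(13x) + B cos(13x), where A and B are arbitrary constants fixed by the endpoint conditions.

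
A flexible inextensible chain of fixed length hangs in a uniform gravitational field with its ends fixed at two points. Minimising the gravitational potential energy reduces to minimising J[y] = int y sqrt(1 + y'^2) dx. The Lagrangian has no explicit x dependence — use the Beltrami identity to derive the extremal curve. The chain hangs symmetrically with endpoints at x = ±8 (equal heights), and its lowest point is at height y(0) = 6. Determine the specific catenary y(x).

The Lagrangian L(y, y') = y sqrt(1 + y'^2) has no explicit x dependence, so the Beltrami identity applies:
    L − y' ∂L/∂y' = C.
Compute ∂L/∂y' = y · y' / sqrt(1 + y'^2). Then
    L − y' ∂L/∂y'
    = y sqrt(1 + y'^2) − y · y'^2 / sqrt(1 + y'^2)
    = y (1 + y'^2 − y'^2) / sqrt(1 + y'^2)
    = y / sqrt(1 + y'^2) = C.
Squaring gives y^2 = C^2 (1 + y'^2), i.e.
    y'^2 = y^2 / C^2 − 1.
Separating variables,
    dy / sqrt(y^2 − C^2) = dx / C,
and integrating gives arccosh(y / C) = (x − a)/C, so
    y(x) = C cosh((x − a)/C),
the catenary. The constants C and a are fixed by the two endpoint conditions (and, for the hanging-chain problem, the length constraint selects C).
Now fit the given data. The endpoints x = ±8 are symmetric at equal height, so the catenary is even about its minimum: a = 0 and y(x) = C cosh(x/C). The lowest point is y(0) = C cosh(0) = C, and we are told y(0) = 6, so C = 6. Therefore
    y(x) = 6 cosh(x/6),
and at the endpoints
    y(±8) = 6 cosh(8/6).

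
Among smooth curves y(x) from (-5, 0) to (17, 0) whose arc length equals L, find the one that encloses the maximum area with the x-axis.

Set up the augmented Lagrangian using a multiplier λ for the length constraint:
    F(y, y') = y − λ sqrt(1 + y'^2).
F has no explicit x dependence, so the Beltrami identity yields a first integral
    F − y' ∂F/∂y' = C.
Compute ∂F/∂y' = −λ y' / sqrt(1 + y'^2). Then
    y − λ sqrt(1 + y'^2) + λ y'^2 / sqrt(1 + y'^2) = C
    ⇒  y − λ / sqrt(1 + y'^2) = C.
Solving for y' and integrating gives
    (x − a)^2 + (y − b)^2 = λ^2,
a circular arc of radius λ. The constants a, b are determined by the endpoint conditions y(-5) = y(17) = 0, and λ is fixed implicitly by the length constraint
    ∫_{-5}^{17} sqrt(1 + y'^2) dx = L.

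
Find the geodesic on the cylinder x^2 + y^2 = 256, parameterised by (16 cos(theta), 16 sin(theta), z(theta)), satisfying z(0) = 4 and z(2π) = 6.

Parameterise the cylinder of radius R = 16 as
    r(θ) = (16 cos θ, 16 sin θ, z(θ)).
The arc-length element is
    ds = sqrt(256 + (dz/dθ)^2) dθ,
so the Lagrangian is L = sqrt(256 + z'^2).
L depends on z' only, not on z or θ, so ∂L/∂z = 0 and
    ∂L/∂z' = z' / sqrt(256 + z'^2).
The Euler-Lagrange equation gives
    d/dθ( z' / sqrt(256 + z'^2) ) = 0,
so z' is constant. Integrating once:
    z(θ) = a θ + b,
a helix on the cylinder (a straight line when the cylinder is unrolled). The constants a, b are determined by the endpoint conditions.
With endpoint conditions z(0) = 4 and z(2π) = 6: from z(0) = b we get b = 4, and a·2π + 4 = 6 gives a = 1/π, so
    z(θ) = (1/π) θ + 4.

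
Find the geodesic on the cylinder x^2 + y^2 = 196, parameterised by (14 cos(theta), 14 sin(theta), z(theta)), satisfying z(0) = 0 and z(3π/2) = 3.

Parameterise the cylinder of radius R = 14 as
    r(θ) = (14 cos θ, 14 sin θ, z(θ)).
The arc-length element is
    ds = sqrt(196 + (dz/dθ)^2) dθ,
so the Lagrangian is L = sqrt(196 + z'^2).
L depends on z' only, not on z or θ, so ∂L/∂z = 0 and
    ∂L/∂z' = z' / sqrt(196 + z'^2).
The Euler-Lagrange equation gives
    d/dθ( z' / sqrt(196 + z'^2) ) = 0,
so z' is constant. Integrating once:
    z(θ) = a θ + b,
a helix on the cylinder (a straight line when the cylinder is unrolled). The constants a, b are determined by the endpoint conditions.
With endpoint conditions z(0) = 0 and z(3π/2) = 3: from z(0) = b we get b = 0, and a·3π/2 + 0 = 3 gives a = 2/π, so
    z(θ) = (2/π) θ.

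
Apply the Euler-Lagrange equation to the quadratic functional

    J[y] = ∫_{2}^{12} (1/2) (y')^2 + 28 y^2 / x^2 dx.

The Lagrangian is L = (1/2) (y')^2 + 28 y^2 / x^2.
Compute ∂L/∂y = 56y/x^2, ∂L/∂y' = y'.
The Euler-Lagrange equation d/dx(∂L/∂y') − ∂L/∂y = 0 reduces to
    y'' − 56/x^2 · y = 0  (x > 0).
Its general solution is
    y(x) = A x^8 + B x^(-7),
with A, B fixed by the endpoint conditions.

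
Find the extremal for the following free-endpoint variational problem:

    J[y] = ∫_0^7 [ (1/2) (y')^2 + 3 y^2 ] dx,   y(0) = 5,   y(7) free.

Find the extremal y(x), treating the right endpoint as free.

The Lagrangian L = (1/2) (y')^2 + 3 y^2 gives
    ∂L/∂y = 6 y,   ∂L/∂y' = y'.
Euler-Lagrange: y'' − 6 y = 0.
With k = sqrt(6), the general solution is
    y(x) = A cosh(sqrt(6) x) + B sinh(sqrt(6) x).
Fixed left endpoint y(0) = 5 ⇒ A = 5.
The right endpoint x = 7 is free, so the natural (transversality) condition is ∂L/∂y' |_{x=7} = 0, i.e. y'(7) = 0.
Compute y'(x) = A k sinh(k x) + B k cosh(k x), so
    y'(7) = A k sinh(k·7) + B k cosh(k·7) = 0
    ⇒ B = −A tanh(k·7) = − 5 tanh(sqrt(6)·7).
Therefore the extremal is
    y(x) = 5 cosh(sqrt(6) x) − 5 tanh(sqrt(6)·7) sinh(sqrt(6) x).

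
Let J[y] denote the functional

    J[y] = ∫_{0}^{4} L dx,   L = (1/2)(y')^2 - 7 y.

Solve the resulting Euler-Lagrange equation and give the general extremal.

The Lagrangian is L = (1/2)(y')^2 - 7 y.
∂L/∂y = -7.
∂L/∂y' = y'.
The Euler-Lagrange equation d/dx(∂L/∂y') − ∂L/∂y = 0 becomes:
    y'' + 7 = 0
General solution: y(x) = -(7/2) x^2 + A x + B, where A and B are arbitrary constants fixed by the endpoint conditions.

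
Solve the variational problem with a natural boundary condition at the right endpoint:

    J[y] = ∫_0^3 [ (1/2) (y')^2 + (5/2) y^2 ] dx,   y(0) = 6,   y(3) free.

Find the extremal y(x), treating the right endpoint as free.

The Lagrangian L = (1/2) (y')^2 + (5/2) y^2 gives
    ∂L/∂y = 5 y,   ∂L/∂y' = y'.
Euler-Lagrange: y'' − 5 y = 0.
With k = sqrt(5), the general solution is
    y(x) = A cosh(sqrt(5) x) + B sinh(sqrt(5) x).
Fixed left endpoint y(0) = 6 ⇒ A = 6.
The right endpoint x = 3 is free, so the natural (transversality) condition is ∂L/∂y' |_{x=3} = 0, i.e. y'(3) = 0.
Compute y'(x) = A k sinh(k x) + B k cosh(k x), so
    y'(3) = A k sinh(k·3) + B k cosh(k·3) = 0
    ⇒ B = −A tanh(k·3) = − 6 tanh(sqrt(5)·3).
Therefore the extremal is
    y(x) = 6 cosh(sqrt(5) x) − 6 tanh(sqrt(5)·3) sinh(sqrt(5) x).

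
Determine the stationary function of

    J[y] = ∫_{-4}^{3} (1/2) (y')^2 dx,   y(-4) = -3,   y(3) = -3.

The Lagrangian is L = (1/2) (y')^2.
Compute ∂L/∂y = 0, ∂L/∂y' = y'.
The Euler-Lagrange equation d/dx(∂L/∂y') − ∂L/∂y = 0 reduces to
    y'' = 0.
Its general solution is
    y(x) = A x + B,
with A, B fixed by the endpoint conditions.
Applying the endpoint conditions y(-4) = -3 and y(3) = -3: solve A·-4 + B = -3 and A·3 + B = -3. Subtracting gives A(3 − -4) = -3 − -3, so A = 0, and B = -3 − A·-4 = -3. Therefore
    y(x) = -3.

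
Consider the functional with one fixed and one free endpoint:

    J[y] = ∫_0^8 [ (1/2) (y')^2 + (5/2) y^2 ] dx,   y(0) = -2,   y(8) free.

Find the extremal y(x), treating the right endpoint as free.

The Lagrangian L = (1/2) (y')^2 + (5/2) y^2 gives
    ∂L/∂y = 5 y,   ∂L/∂y' = y'.
Euler-Lagrange: y'' − 5 y = 0.
With k = sqrt(5), the general solution is
    y(x) = A cosh(sqrt(5) x) + B sinh(sqrt(5) x).
Fixed left endpoint y(0) = -2 ⇒ A = -2.
The right endpoint x = 8 is free, so the natural (transversality) condition is ∂L/∂y' |_{x=8} = 0, i.e. y'(8) = 0.
Compute y'(x) = A k sinh(k x) + B k cosh(k x), so
    y'(8) = A k sinh(k·8) + B k cosh(k·8) = 0
    ⇒ B = −A tanh(k·8) = 2 tanh(sqrt(5)·8).
Therefore the extremal is
    y(x) = −2 cosh(sqrt(5) x) + 2 tanh(sqrt(5)·8) sinh(sqrt(5) x).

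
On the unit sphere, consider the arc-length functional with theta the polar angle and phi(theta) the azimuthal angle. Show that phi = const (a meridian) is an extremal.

On the unit sphere with spherical coordinates (θ, φ), the induced metric is
    ds^2 = dθ^2 + sin^2(θ) dφ^2.
Using θ as the parameter, the arc-length functional becomes
    J[φ] = ∫ sqrt(1 + sin^2(θ) (dφ/dθ)^2) dθ.
So L = sqrt(1 + sin^2(θ) φ'^2). Compute
    ∂L/∂φ = 0  (L has no explicit φ dependence),
    ∂L/∂φ' = sin^2(θ) φ' / sqrt(1 + sin^2(θ) φ'^2).
For the candidate φ(θ) = c (constant), φ' = 0, so ∂L/∂φ' evaluated along the candidate vanishes, and ∂L/∂φ is identically zero. Hence
    d/dθ(∂L/∂φ') − ∂L/∂φ = 0
is satisfied. Therefore meridians φ = const are extremals of arc length — they are geodesics on the sphere.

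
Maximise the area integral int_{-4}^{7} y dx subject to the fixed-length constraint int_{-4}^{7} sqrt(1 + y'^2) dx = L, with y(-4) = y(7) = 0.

Set up the augmented Lagrangian using a multiplier λ for the length constraint:
    F(y, y') = y − λ sqrt(1 + y'^2).
F has no explicit x dependence, so the Beltrami identity yields a first integral
    F − y' ∂F/∂y' = C.
Compute ∂F/∂y' = −λ y' / sqrt(1 + y'^2). Then
    y − λ sqrt(1 + y'^2) + λ y'^2 / sqrt(1 + y'^2) = C
    ⇒  y − λ / sqrt(1 + y'^2) = C.
Solving for y' and integrating gives
    (x − a)^2 + (y − b)^2 = λ^2,
a circular arc of radius λ. The constants a, b are determined by the endpoint conditions y(-4) = y(7) = 0, and λ is fixed implicitly by the length constraint
    ∫_{-4}^{7} sqrt(1 + y'^2) dx = L.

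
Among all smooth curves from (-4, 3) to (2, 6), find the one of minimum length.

Arc-length functional: J[y] = ∫ sqrt(1 + (y')^2) dx.
Lagrangian L = sqrt(1 + (y')^2) has no explicit y dependence, so ∂L/∂y = 0 and the Euler-Lagrange equation gives
    d/dx( y' / sqrt(1 + (y')^2) ) = 0  ⇒  y' / sqrt(1 + (y')^2) = const.
Hence y' is constant, so y(x) is affine.
Fitting the endpoints (-4, 3) and (2, 6):
    slope m = (6 − 3) / (2 − (-4)) = 1/2,
    intercept c = 3 − m·(-4) = 5.
Extremal: y(x) = (1/2) x + 5.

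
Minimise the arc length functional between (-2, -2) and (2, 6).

Arc-length functional: J[y] = ∫ sqrt(1 + (y')^2) dx.
Lagrangian L = sqrt(1 + (y')^2) has no explicit y dependence, so ∂L/∂y = 0 and the Euler-Lagrange equation gives
    d/dx( y' / sqrt(1 + (y')^2) ) = 0  ⇒  y' / sqrt(1 + (y')^2) = const.
Hence y' is constant, so y(x) is affine.
Fitting the endpoints (-2, -2) and (2, 6):
    slope m = (6 − (-2)) / (2 − (-2)) = 2,
    intercept c = (-2) − m·(-2) = 2.
Extremal: y(x) = 2 x + 2.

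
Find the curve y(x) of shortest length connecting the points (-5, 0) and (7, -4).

Arc-length functional: J[y] = ∫ sqrt(1 + (y')^2) dx.
Lagrangian L = sqrt(1 + (y')^2) has no explicit y dependence, so ∂L/∂y = 0 and the Euler-Lagrange equation gives
    d/dx( y' / sqrt(1 + (y')^2) ) = 0  ⇒  y' / sqrt(1 + (y')^2) = const.
Hence y' is constant, so y(x) is affine.
Fitting the endpoints (-5, 0) and (7, -4):
    slope m = ((-4) − 0) / (7 − (-5)) = -1/3,
    intercept c = 0 − m·(-5) = -5/3.
Extremal: y(x) = (-1/3) x - 5/3.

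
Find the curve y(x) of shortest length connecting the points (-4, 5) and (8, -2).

Arc-length functional: J[y] = ∫ sqrt(1 + (y')^2) dx.
Lagrangian L = sqrt(1 + (y')^2) has no explicit y dependence, so ∂L/∂y = 0 and the Euler-Lagrange equation gives
    d/dx( y' / sqrt(1 + (y')^2) ) = 0  ⇒  y' / sqrt(1 + (y')^2) = const.
Hence y' is constant, so y(x) is affine.
Fitting the endpoints (-4, 5) and (8, -2):
    slope m = ((-2) − 5) / (8 − (-4)) = -7/12,
    intercept c = 5 − m·(-4) = 8/3.
Extremal: y(x) = (-7/12) x + 8/3.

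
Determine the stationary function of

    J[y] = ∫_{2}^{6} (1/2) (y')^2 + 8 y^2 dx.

The Lagrangian is L = (1/2) (y')^2 + 8 y^2.
Compute ∂L/∂y = 16y, ∂L/∂y' = y'.
The Euler-Lagrange equation d/dx(∂L/∂y') − ∂L/∂y = 0 reduces to
    y'' − 16 y = 0.
Its general solution is
    y(x) = A e^(4x) + B e^(−4x),
with A, B fixed by the endpoint conditions.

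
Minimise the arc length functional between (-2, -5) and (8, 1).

Arc-length functional: J[y] = ∫ sqrt(1 + (y')^2) dx.
Lagrangian L = sqrt(1 + (y')^2) has no explicit y dependence, so ∂L/∂y = 0 and the Euler-Lagrange equation gives
    d/dx( y' / sqrt(1 + (y')^2) ) = 0  ⇒  y' / sqrt(1 + (y')^2) = const.
Hence y' is constant, so y(x) is affine.
Fitting the endpoints (-2, -5) and (8, 1):
    slope m = (1 − (-5)) / (8 − (-2)) = 3/5,
    intercept c = (-5) − m·(-2) = -19/5.
Extremal: y(x) = (3/5) x - 19/5.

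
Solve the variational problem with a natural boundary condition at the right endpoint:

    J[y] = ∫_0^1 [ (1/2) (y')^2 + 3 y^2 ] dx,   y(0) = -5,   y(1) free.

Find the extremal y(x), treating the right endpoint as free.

The Lagrangian L = (1/2) (y')^2 + 3 y^2 gives
    ∂L/∂y = 6 y,   ∂L/∂y' = y'.
Euler-Lagrange: y'' − 6 y = 0.
With k = sqrt(6), the general solution is
    y(x) = A cosh(sqrt(6) x) + B sinh(sqrt(6) x).
Fixed left endpoint y(0) = -5 ⇒ A = -5.
The right endpoint x = 1 is free, so the natural (transversality) condition is ∂L/∂y' |_{x=1} = 0, i.e. y'(1) = 0.
Compute y'(x) = A k sinh(k x) + B k cosh(k x), so
    y'(1) = A k sinh(k·1) + B k cosh(k·1) = 0
    ⇒ B = −A tanh(k·1) = 5 tanh(sqrt(6)·1).
Therefore the extremal is
    y(x) = −5 cosh(sqrt(6) x) + 5 tanh(sqrt(6)·1) sinh(sqrt(6) x).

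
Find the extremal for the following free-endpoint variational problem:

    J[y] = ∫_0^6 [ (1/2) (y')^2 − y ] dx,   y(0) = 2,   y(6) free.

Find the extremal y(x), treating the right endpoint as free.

The Lagrangian L = (1/2) (y')^2 − y gives
    ∂L/∂y = −1,   ∂L/∂y' = y'.
Euler-Lagrange: d/dx(y') − (−1) = 0, i.e. y'' + 1 = 0, so
    y(x) = −(1/2) x^2 + C1 x + C2.
Fixed left endpoint y(0) = 2 ⇒ C2 = 2.
The right endpoint x = 6 is free, so the natural (transversality) condition is ∂L/∂y' |_{x=6} = 0, i.e. y'(6) = 0.
Compute y'(x) = −1 x + C1, so y'(6) = −6 + C1 = 0 ⇒ C1 = 6.
Therefore the extremal is
    y(x) = −x^2/2 + 6 x + 2.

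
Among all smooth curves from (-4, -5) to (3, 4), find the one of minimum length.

Arc-length functional: J[y] = ∫ sqrt(1 + (y')^2) dx.
Lagrangian L = sqrt(1 + (y')^2) has no explicit y dependence, so ∂L/∂y = 0 and the Euler-Lagrange equation gives
    d/dx( y' / sqrt(1 + (y')^2) ) = 0  ⇒  y' / sqrt(1 + (y')^2) = const.
Hence y' is constant, so y(x) is affine.
Fitting the endpoints (-4, -5) and (3, 4):
    slope m = (4 − (-5)) / (3 − (-4)) = 9/7,
    intercept c = (-5) − m·(-4) = 1/7.
Extremal: y(x) = (9/7) x + 1/7.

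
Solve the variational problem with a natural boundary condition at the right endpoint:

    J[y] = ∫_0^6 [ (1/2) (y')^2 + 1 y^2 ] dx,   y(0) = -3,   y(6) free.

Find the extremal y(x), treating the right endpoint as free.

The Lagrangian L = (1/2) (y')^2 + 1 y^2 gives
    ∂L/∂y = 2 y,   ∂L/∂y' = y'.
Euler-Lagrange: y'' − 2 y = 0.
With k = sqrt(2), the general solution is
    y(x) = A cosh(sqrt(2) x) + B sinh(sqrt(2) x).
Fixed left endpoint y(0) = -3 ⇒ A = -3.
The right endpoint x = 6 is free, so the natural (transversality) condition is ∂L/∂y' |_{x=6} = 0, i.e. y'(6) = 0.
Compute y'(x) = A k sinh(k x) + B k cosh(k x), so
    y'(6) = A k sinh(k·6) + B k cosh(k·6) = 0
    ⇒ B = −A tanh(k·6) = 3 tanh(sqrt(2)·6).
Therefore the extremal is
    y(x) = −3 cosh(sqrt(2) x) + 3 tanh(sqrt(2)·6) sinh(sqrt(2) x).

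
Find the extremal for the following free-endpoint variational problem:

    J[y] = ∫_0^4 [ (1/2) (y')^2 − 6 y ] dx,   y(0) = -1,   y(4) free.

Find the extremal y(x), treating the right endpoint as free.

The Lagrangian L = (1/2) (y')^2 − 6 y gives
    ∂L/∂y = −6,   ∂L/∂y' = y'.
Euler-Lagrange: d/dx(y') − (−6) = 0, i.e. y'' + 6 = 0, so
    y(x) = −(6/2) x^2 + C1 x + C2.
Fixed left endpoint y(0) = -1 ⇒ C2 = -1.
The right endpoint x = 4 is free, so the natural (transversality) condition is ∂L/∂y' |_{x=4} = 0, i.e. y'(4) = 0.
Compute y'(x) = −6 x + C1, so y'(4) = −24 + C1 = 0 ⇒ C1 = 24.
Therefore the extremal is
    y(x) = −3 x^2 + 24 x − 1.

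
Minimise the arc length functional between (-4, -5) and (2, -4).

Arc-length functional: J[y] = ∫ sqrt(1 + (y')^2) dx.
Lagrangian L = sqrt(1 + (y')^2) has no explicit y dependence, so ∂L/∂y = 0 and the Euler-Lagrange equation gives
    d/dx( y' / sqrt(1 + (y')^2) ) = 0  ⇒  y' / sqrt(1 + (y')^2) = const.
Hence y' is constant, so y(x) is affine.
Fitting the endpoints (-4, -5) and (2, -4):
    slope m = ((-4) − (-5)) / (2 − (-4)) = 1/6,
    intercept c = (-5) − m·(-4) = -13/3.
Extremal: y(x) = (1/6) x - 13/3.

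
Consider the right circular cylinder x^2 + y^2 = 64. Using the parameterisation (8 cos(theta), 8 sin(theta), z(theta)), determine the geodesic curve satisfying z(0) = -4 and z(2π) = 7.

Parameterise the cylinder of radius R = 8 as
    r(θ) = (8 cos θ, 8 sin θ, z(θ)).
The arc-length element is
    ds = sqrt(64 + (dz/dθ)^2) dθ,
so the Lagrangian is L = sqrt(64 + z'^2).
L depends on z' only, not on z or θ, so ∂L/∂z = 0 and
    ∂L/∂z' = z' / sqrt(64 + z'^2).
The Euler-Lagrange equation gives
    d/dθ( z' / sqrt(64 + z'^2) ) = 0,
so z' is constant. Integrating once:
    z(θ) = a θ + b,
a helix on the cylinder (a straight line when the cylinder is unrolled). The constants a, b are determined by the endpoint conditions.
With endpoint conditions z(0) = -4 and z(2π) = 7: from z(0) = b we get b = -4, and a·2π + -4 = 7 gives a = 11/(2π), so
    z(θ) = (11/(2π)) θ − 4.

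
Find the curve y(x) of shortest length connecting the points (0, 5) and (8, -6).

Arc-length functional: J[y] = ∫ sqrt(1 + (y')^2) dx.
Lagrangian L = sqrt(1 + (y')^2) has no explicit y dependence, so ∂L/∂y = 0 and the Euler-Lagrange equation gives
    d/dx( y' / sqrt(1 + (y')^2) ) = 0  ⇒  y' / sqrt(1 + (y')^2) = const.
Hence y' is constant, so y(x) is affine.
Fitting the endpoints (0, 5) and (8, -6):
    slope m = ((-6) − 5) / (8 − 0) = -11/8,
    intercept c = 5 − m·0 = 5.
Extremal: y(x) = (-11/8) x + 5.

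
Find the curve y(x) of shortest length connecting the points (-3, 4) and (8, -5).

Arc-length functional: J[y] = ∫ sqrt(1 + (y')^2) dx.
Lagrangian L = sqrt(1 + (y')^2) has no explicit y dependence, so ∂L/∂y = 0 and the Euler-Lagrange equation gives
    d/dx( y' / sqrt(1 + (y')^2) ) = 0  ⇒  y' / sqrt(1 + (y')^2) = const.
Hence y' is constant, so y(x) is affine.
Fitting the endpoints (-3, 4) and (8, -5):
    slope m = ((-5) − 4) / (8 − (-3)) = -9/11,
    intercept c = 4 − m·(-3) = 17/11.
Extremal: y(x) = (-9/11) x + 17/11.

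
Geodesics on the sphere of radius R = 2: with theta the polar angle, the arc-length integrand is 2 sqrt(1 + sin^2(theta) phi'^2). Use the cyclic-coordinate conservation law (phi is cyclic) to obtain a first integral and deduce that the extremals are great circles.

On the sphere of radius R = 2 with spherical coordinates (θ, φ), the induced metric is
    ds^2 = 4(dθ^2 + sin^2(θ) dφ^2).
Parameterise by θ; the arc-length functional is
    J[φ] = ∫ 2 sqrt(1 + sin^2(θ) (dφ/dθ)^2) dθ,
so L = 2 sqrt(1 + sin^2(θ) φ'^2). Compute
    ∂L/∂φ = 0  (L has no explicit φ dependence),
    ∂L/∂φ' = 2 sin^2(θ) φ' / sqrt(1 + sin^2(θ) φ'^2).
Since ∂L/∂φ = 0, the Euler-Lagrange equation
    d/dθ(∂L/∂φ') − ∂L/∂φ = 0
reduces to d/dθ(∂L/∂φ') = 0, i.e. the momentum conjugate to φ is conserved:
    2 sin^2(θ) φ' / sqrt(1 + sin^2(θ) φ'^2) = C.
The overall factor of 2 is constant, so dividing through gives Clairaut's relation sin^2(θ) φ' / sqrt(1 + sin^2(θ) φ'^2) = C' (with C' = C/2). Solving for φ' and integrating gives the great-circle family
    cot(θ) = A cos(φ − φ_0),
i.e. the intersection of the sphere with a plane through the origin. The two constants A and φ_0 (equivalently C and one phase) are fixed by the two endpoint conditions.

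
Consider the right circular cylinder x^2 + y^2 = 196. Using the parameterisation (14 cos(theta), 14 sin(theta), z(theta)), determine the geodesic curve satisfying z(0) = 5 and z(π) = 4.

Parameterise the cylinder of radius R = 14 as
    r(θ) = (14 cos θ, 14 sin θ, z(θ)).
The arc-length element is
    ds = sqrt(196 + (dz/dθ)^2) dθ,
so the Lagrangian is L = sqrt(196 + z'^2).
L depends on z' only, not on z or θ, so ∂L/∂z = 0 and
    ∂L/∂z' = z' / sqrt(196 + z'^2).
The Euler-Lagrange equation gives
    d/dθ( z' / sqrt(196 + z'^2) ) = 0,
so z' is constant. Integrating once:
    z(θ) = a θ + b,
a helix on the cylinder (a straight line when the cylinder is unrolled). The constants a, b are determined by the endpoint conditions.
With endpoint conditions z(0) = 5 and z(π) = 4: from z(0) = b we get b = 5, and a·π + 5 = 4 gives a = -1/π, so
    z(θ) = (-1/π) θ + 5.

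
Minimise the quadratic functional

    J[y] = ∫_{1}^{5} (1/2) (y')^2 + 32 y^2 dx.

The Lagrangian is L = (1/2) (y')^2 + 32 y^2.
Compute ∂L/∂y = 64y, ∂L/∂y' = y'.
The Euler-Lagrange equation d/dx(∂L/∂y') − ∂L/∂y = 0 reduces to
    y'' − 64 y = 0.
Its general solution is
    y(x) = A e^(8x) + B e^(−8x),
with A, B fixed by the endpoint conditions.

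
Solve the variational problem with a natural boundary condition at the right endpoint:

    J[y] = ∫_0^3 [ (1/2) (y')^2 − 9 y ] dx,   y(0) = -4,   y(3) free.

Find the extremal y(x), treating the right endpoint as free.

The Lagrangian L = (1/2) (y')^2 − 9 y gives
    ∂L/∂y = −9,   ∂L/∂y' = y'.
Euler-Lagrange: d/dx(y') − (−9) = 0, i.e. y'' + 9 = 0, so
    y(x) = −(9/2) x^2 + C1 x + C2.
Fixed left endpoint y(0) = -4 ⇒ C2 = -4.
The right endpoint x = 3 is free, so the natural (transversality) condition is ∂L/∂y' |_{x=3} = 0, i.e. y'(3) = 0.
Compute y'(x) = −9 x + C1, so y'(3) = −27 + C1 = 0 ⇒ C1 = 27.
Therefore the extremal is
    y(x) = −(9/2) x^2 + 27 x − 4.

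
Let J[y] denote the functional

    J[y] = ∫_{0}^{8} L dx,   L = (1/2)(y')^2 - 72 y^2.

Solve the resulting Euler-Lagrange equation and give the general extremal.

The Lagrangian is L = (1/2)(y')^2 - 72 y^2.
∂L/∂y = -144y.
∂L/∂y' = y'.
The Euler-Lagrange equation d/dx(∂L/∂y') − ∂L/∂y = 0 becomes:
    y'' + 144 y = 0
General solution: y(x) = A sin(12x) + B cos(12x), where A and B are arbitrary constants fixed by the endpoint conditions.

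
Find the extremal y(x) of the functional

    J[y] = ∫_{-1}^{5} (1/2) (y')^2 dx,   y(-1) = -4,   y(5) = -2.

The Lagrangian is L = (1/2) (y')^2.
Compute ∂L/∂y = 0, ∂L/∂y' = y'.
The Euler-Lagrange equation d/dx(∂L/∂y') − ∂L/∂y = 0 reduces to
    y'' = 0.
Its general solution is
    y(x) = A x + B,
with A, B fixed by the endpoint conditions.
Applying the endpoint conditions y(-1) = -4 and y(5) = -2: solve A·-1 + B = -4 and A·5 + B = -2. Subtracting gives A(5 − -1) = -2 − -4, so A = 1/3, and B = -4 − A·-1 = -11/3. Therefore
    y(x) = (1/3) x - 11/3.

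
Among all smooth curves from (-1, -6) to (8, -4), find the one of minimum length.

Arc-length functional: J[y] = ∫ sqrt(1 + (y')^2) dx.
Lagrangian L = sqrt(1 + (y')^2) has no explicit y dependence, so ∂L/∂y = 0 and the Euler-Lagrange equation gives
    d/dx( y' / sqrt(1 + (y')^2) ) = 0  ⇒  y' / sqrt(1 + (y')^2) = const.
Hence y' is constant, so y(x) is affine.
Fitting the endpoints (-1, -6) and (8, -4):
    slope m = ((-4) − (-6)) / (8 − (-1)) = 2/9,
    intercept c = (-6) − m·(-1) = -52/9.
Extremal: y(x) = (2/9) x - 52/9.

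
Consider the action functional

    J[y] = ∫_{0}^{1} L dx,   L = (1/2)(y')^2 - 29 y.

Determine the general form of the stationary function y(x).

The Lagrangian is L = (1/2)(y')^2 - 29 y.
∂L/∂y = -29.
∂L/∂y' = y'.
The Euler-Lagrange equation d/dx(∂L/∂y') − ∂L/∂y = 0 becomes:
    y'' + 29 = 0
General solution: y(x) = -(29/2) x^2 + A x + B, where A and B are arbitrary constants fixed by the endpoint conditions.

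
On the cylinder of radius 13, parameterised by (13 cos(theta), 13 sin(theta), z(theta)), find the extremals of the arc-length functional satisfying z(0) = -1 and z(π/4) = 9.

Parameterise the cylinder of radius R = 13 as
    r(θ) = (13 cos θ, 13 sin θ, z(θ)).
The arc-length element is
    ds = sqrt(169 + (dz/dθ)^2) dθ,
so the Lagrangian is L = sqrt(169 + z'^2).
L depends on z' only, not on z or θ, so ∂L/∂z = 0 and
    ∂L/∂z' = z' / sqrt(169 + z'^2).
The Euler-Lagrange equation gives
    d/dθ( z' / sqrt(169 + z'^2) ) = 0,
so z' is constant. Integrating once:
    z(θ) = a θ + b,
a helix on the cylinder (a straight line when the cylinder is unrolled). The constants a, b are determined by the endpoint conditions.
With endpoint conditions z(0) = -1 and z(π/4) = 9: from z(0) = b we get b = -1, and a·π/4 + -1 = 9 gives a = 40/π, so
    z(θ) = (40/π) θ − 1.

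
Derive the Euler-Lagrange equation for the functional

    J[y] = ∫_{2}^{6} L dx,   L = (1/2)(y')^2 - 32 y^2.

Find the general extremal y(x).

The Lagrangian is L = (1/2)(y')^2 - 32 y^2.
∂L/∂y = -64y.
∂L/∂y' = y'.
The Euler-Lagrange equation d/dx(∂L/∂y') − ∂L/∂y = 0 becomes:
    y'' + 64 y = 0
General solution: y(x) = A sin(8x) + B cos(8x), where A and B are arbitrary constants fixed by the endpoint conditions.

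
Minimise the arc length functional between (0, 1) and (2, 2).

Arc-length functional: J[y] = ∫ sqrt(1 + (y')^2) dx.
Lagrangian L = sqrt(1 + (y')^2) has no explicit y dependence, so ∂L/∂y = 0 and the Euler-Lagrange equation gives
    d/dx( y' / sqrt(1 + (y')^2) ) = 0  ⇒  y' / sqrt(1 + (y')^2) = const.
Hence y' is constant, so y(x) is affine.
Fitting the endpoints (0, 1) and (2, 2):
    slope m = (2 − 1) / (2 − 0) = 1/2,
    intercept c = 1 − m·0 = 1.
Extremal: y(x) = (1/2) x + 1.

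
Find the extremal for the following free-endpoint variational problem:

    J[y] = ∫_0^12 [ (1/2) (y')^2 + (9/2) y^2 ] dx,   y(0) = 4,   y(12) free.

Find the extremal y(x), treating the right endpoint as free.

The Lagrangian L = (1/2) (y')^2 + (9/2) y^2 gives
    ∂L/∂y = 9 y,   ∂L/∂y' = y'.
Euler-Lagrange: y'' − 9 y = 0.
With k = 3, the general solution is
    y(x) = A cosh(3 x) + B sinh(3 x).
Fixed left endpoint y(0) = 4 ⇒ A = 4.
The right endpoint x = 12 is free, so the natural (transversality) condition is ∂L/∂y' |_{x=12} = 0, i.e. y'(12) = 0.
Compute y'(x) = A k sinh(k x) + B k cosh(k x), so
    y'(12) = A k sinh(k·12) + B k cosh(k·12) = 0
    ⇒ B = −A tanh(k·12) = − 4 tanh(3·12).
Therefore the extremal is
    y(x) = 4 cosh(3 x) − 4 tanh(3·12) sinh(3 x).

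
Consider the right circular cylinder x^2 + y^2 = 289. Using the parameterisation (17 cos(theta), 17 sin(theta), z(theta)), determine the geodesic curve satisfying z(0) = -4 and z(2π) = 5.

Parameterise the cylinder of radius R = 17 as
    r(θ) = (17 cos θ, 17 sin θ, z(θ)).
The arc-length element is
    ds = sqrt(289 + (dz/dθ)^2) dθ,
so the Lagrangian is L = sqrt(289 + z'^2).
L depends on z' only, not on z or θ, so ∂L/∂z = 0 and
    ∂L/∂z' = z' / sqrt(289 + z'^2).
The Euler-Lagrange equation gives
    d/dθ( z' / sqrt(289 + z'^2) ) = 0,
so z' is constant. Integrating once:
    z(θ) = a θ + b,
a helix on the cylinder (a straight line when the cylinder is unrolled). The constants a, b are determined by the endpoint conditions.
With endpoint conditions z(0) = -4 and z(2π) = 5: from z(0) = b we get b = -4, and a·2π + -4 = 5 gives a = 9/(2π), so
    z(θ) = (9/(2π)) θ − 4.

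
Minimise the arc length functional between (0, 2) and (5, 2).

Arc-length functional: J[y] = ∫ sqrt(1 + (y')^2) dx.
Lagrangian L = sqrt(1 + (y')^2) has no explicit y dependence, so ∂L/∂y = 0 and the Euler-Lagrange equation gives
    d/dx( y' / sqrt(1 + (y')^2) ) = 0  ⇒  y' / sqrt(1 + (y')^2) = const.
Hence y' is constant, so y(x) is affine.
Fitting the endpoints (0, 2) and (5, 2):
    slope m = (2 − 2) / (5 − 0) = 0,
    intercept c = 2 − m·0 = 2.
Extremal: y(x) = 2.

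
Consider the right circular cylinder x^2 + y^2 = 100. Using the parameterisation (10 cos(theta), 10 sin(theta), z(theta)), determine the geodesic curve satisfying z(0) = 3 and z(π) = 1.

Parameterise the cylinder of radius R = 10 as
    r(θ) = (10 cos θ, 10 sin θ, z(θ)).
The arc-length element is
    ds = sqrt(100 + (dz/dθ)^2) dθ,
so the Lagrangian is L = sqrt(100 + z'^2).
L depends on z' only, not on z or θ, so ∂L/∂z = 0 and
    ∂L/∂z' = z' / sqrt(100 + z'^2).
The Euler-Lagrange equation gives
    d/dθ( z' / sqrt(100 + z'^2) ) = 0,
so z' is constant. Integrating once:
    z(θ) = a θ + b,
a helix on the cylinder (a straight line when the cylinder is unrolled). The constants a, b are determined by the endpoint conditions.
With endpoint conditions z(0) = 3 and z(π) = 1: from z(0) = b we get b = 3, and a·π + 3 = 1 gives a = -2/π, so
    z(θ) = (-2/π) θ + 3.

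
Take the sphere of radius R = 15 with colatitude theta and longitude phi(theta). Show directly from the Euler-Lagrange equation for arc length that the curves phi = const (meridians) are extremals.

On the sphere of radius R = 15 with spherical coordinates (θ, φ), the induced metric is
    ds^2 = 225(dθ^2 + sin^2(θ) dφ^2).
Using θ as the parameter, the arc-length functional becomes
    J[φ] = ∫ 15 sqrt(1 + sin^2(θ) (dφ/dθ)^2) dθ.
So L = 15 sqrt(1 + sin^2(θ) φ'^2). Compute
    ∂L/∂φ = 0  (L has no explicit φ dependence),
    ∂L/∂φ' = 15 sin^2(θ) φ' / sqrt(1 + sin^2(θ) φ'^2).
For the candidate φ(θ) = c (constant), φ' = 0, so ∂L/∂φ' evaluated along the candidate vanishes, and ∂L/∂φ is identically zero. Hence
    d/dθ(∂L/∂φ') − ∂L/∂φ = 0
is satisfied. Therefore meridians φ = const are extremals of arc length — they are geodesics on the sphere.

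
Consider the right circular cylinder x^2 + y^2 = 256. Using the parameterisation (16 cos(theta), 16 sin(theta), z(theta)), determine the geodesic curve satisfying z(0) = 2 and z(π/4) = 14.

Parameterise the cylinder of radius R = 16 as
    r(θ) = (16 cos θ, 16 sin θ, z(θ)).
The arc-length element is
    ds = sqrt(256 + (dz/dθ)^2) dθ,
so the Lagrangian is L = sqrt(256 + z'^2).
L depends on z' only, not on z or θ, so ∂L/∂z = 0 and
    ∂L/∂z' = z' / sqrt(256 + z'^2).
The Euler-Lagrange equation gives
    d/dθ( z' / sqrt(256 + z'^2) ) = 0,
so z' is constant. Integrating once:
    z(θ) = a θ + b,
a helix on the cylinder (a straight line when the cylinder is unrolled). The constants a, b are determined by the endpoint conditions.
With endpoint conditions z(0) = 2 and z(π/4) = 14: from z(0) = b we get b = 2, and a·π/4 + 2 = 14 gives a = 48/π, so
    z(θ) = (48/π) θ + 2.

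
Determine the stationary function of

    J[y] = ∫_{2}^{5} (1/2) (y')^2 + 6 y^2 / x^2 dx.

The Lagrangian is L = (1/2) (y')^2 + 6 y^2 / x^2.
Compute ∂L/∂y = 12y/x^2, ∂L/∂y' = y'.
The Euler-Lagrange equation d/dx(∂L/∂y') − ∂L/∂y = 0 reduces to
    y'' − 12/x^2 · y = 0  (x > 0).
Its general solution is
    y(x) = A x^4 + B x^(-3),
with A, B fixed by the endpoint conditions.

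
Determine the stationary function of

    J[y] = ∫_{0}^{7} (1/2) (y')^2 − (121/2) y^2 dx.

The Lagrangian is L = (1/2) (y')^2 − (121/2) y^2.
Compute ∂L/∂y = -121y, ∂L/∂y' = y'.
The Euler-Lagrange equation d/dx(∂L/∂y') − ∂L/∂y = 0 reduces to
    y'' + 121 y = 0.
Its general solution is
    y(x) = A sin(11x) + B cos(11x),
with A, B fixed by the endpoint conditions.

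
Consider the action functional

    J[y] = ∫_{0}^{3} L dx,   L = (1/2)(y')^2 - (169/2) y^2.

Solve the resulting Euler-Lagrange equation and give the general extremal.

The Lagrangian is L = (1/2)(y')^2 - (169/2) y^2.
∂L/∂y = -169y.
∂L/∂y' = y'.
The Euler-Lagrange equation d/dx(∂L/∂y') − ∂L/∂y = 0 becomes:
    y'' + 169 y = 0
General solution: y(x) = A sin(13x) + B cos(13x), where A and B are arbitrary constants fixed by the endpoint conditions.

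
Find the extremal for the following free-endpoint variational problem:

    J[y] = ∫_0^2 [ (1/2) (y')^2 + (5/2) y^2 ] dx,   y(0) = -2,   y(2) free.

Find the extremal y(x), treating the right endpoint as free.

The Lagrangian L = (1/2) (y')^2 + (5/2) y^2 gives
    ∂L/∂y = 5 y,   ∂L/∂y' = y'.
Euler-Lagrange: y'' − 5 y = 0.
With k = sqrt(5), the general solution is
    y(x) = A cosh(sqrt(5) x) + B sinh(sqrt(5) x).
Fixed left endpoint y(0) = -2 ⇒ A = -2.
The right endpoint x = 2 is free, so the natural (transversality) condition is ∂L/∂y' |_{x=2} = 0, i.e. y'(2) = 0.
Compute y'(x) = A k sinh(k x) + B k cosh(k x), so
    y'(2) = A k sinh(k·2) + B k cosh(k·2) = 0
    ⇒ B = −A tanh(k·2) = 2 tanh(sqrt(5)·2).
Therefore the extremal is
    y(x) = −2 cosh(sqrt(5) x) + 2 tanh(sqrt(5)·2) sinh(sqrt(5) x).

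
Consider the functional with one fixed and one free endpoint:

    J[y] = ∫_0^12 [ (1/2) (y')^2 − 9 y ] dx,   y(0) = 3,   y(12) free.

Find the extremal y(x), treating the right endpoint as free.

The Lagrangian L = (1/2) (y')^2 − 9 y gives
    ∂L/∂y = −9,   ∂L/∂y' = y'.
Euler-Lagrange: d/dx(y') − (−9) = 0, i.e. y'' + 9 = 0, so
    y(x) = −(9/2) x^2 + C1 x + C2.
Fixed left endpoint y(0) = 3 ⇒ C2 = 3.
The right endpoint x = 12 is free, so the natural (transversality) condition is ∂L/∂y' |_{x=12} = 0, i.e. y'(12) = 0.
Compute y'(x) = −9 x + C1, so y'(12) = −108 + C1 = 0 ⇒ C1 = 108.
Therefore the extremal is
    y(x) = −(9/2) x^2 + 108 x + 3.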